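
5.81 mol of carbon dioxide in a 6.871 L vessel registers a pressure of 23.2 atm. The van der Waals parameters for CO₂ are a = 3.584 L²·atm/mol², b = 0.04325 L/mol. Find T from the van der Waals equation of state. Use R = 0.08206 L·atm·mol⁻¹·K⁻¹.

T ≈ 357.7 K

T = (P + a n²/V²)(V − nb)/(nR)
P + a n²/V² = 23.2 + (3.584)(5.81)²/(6.871)² = 25.763 atm
V − nb = 6.871 − (5.81)(0.04325) = 6.6197 L
T = (25.763)(6.6197)/((5.81)(0.08206)) = 357.7 K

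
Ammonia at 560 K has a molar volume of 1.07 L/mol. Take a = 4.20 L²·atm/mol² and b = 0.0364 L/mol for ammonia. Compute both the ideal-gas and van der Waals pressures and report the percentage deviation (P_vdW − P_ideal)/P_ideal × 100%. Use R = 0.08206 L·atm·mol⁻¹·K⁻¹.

Ideal: P_ideal = RT/V_m = (0.08206)(560)/1.07 = 42.9473 atm
vdW: P = RT/(V_m − b) − a/V_m² = 45.9536/1.03360 − 4.20/1.14490 = 44.4598 − 3.66844 = 40.7914 atm
% deviation = (40.7914 − 42.9473)/42.9473 × 100% = -5.02%

-5.02 %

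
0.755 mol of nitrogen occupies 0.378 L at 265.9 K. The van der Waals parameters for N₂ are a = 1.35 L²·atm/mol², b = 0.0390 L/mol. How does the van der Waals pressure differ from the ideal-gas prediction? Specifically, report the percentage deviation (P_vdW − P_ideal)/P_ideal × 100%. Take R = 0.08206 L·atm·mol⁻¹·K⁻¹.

Ideal: P_ideal = nRT/V = (0.755)(0.08206)(265.9)/0.378 = 43.5818 atm
vdW: P = nRT/(V − nb) − a n²/V² = 16.4739/0.348555 − 0.769534/0.142884 = 47.2634 − 5.38573 = 41.8777 atm
% deviation = (41.8777 − 43.5818)/43.5818 × 100% = -3.91%

-3.91 %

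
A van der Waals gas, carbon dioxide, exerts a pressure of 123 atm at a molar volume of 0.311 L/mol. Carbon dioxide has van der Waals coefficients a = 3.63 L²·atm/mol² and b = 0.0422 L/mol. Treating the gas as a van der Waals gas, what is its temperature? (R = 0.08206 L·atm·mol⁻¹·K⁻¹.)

T = (P + a/V_m²)(V_m − b)/R
P + a/V_m² = 123 + 3.63/(0.311)² = 160.53 atm
V_m − b = 0.311 − 0.0422 = 0.26880 L/mol
T = (160.53)(0.26880)/0.08206 = 525.8 K

T ≈ 525.8 K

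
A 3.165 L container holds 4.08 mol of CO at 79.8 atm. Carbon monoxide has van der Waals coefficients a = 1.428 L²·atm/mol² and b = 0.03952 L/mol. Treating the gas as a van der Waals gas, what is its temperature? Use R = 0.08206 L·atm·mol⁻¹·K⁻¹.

T ≈ 737.2 K

T = (P + a n²/V²)(V − nb)/(nR)
P + a n²/V² = 79.8 + (1.428)(4.08)²/(3.165)² = 82.173 atm
V − nb = 3.165 − (4.08)(0.03952) = 3.0038 L
T = (82.173)(3.0038)/((4.08)(0.08206)) = 737.2 K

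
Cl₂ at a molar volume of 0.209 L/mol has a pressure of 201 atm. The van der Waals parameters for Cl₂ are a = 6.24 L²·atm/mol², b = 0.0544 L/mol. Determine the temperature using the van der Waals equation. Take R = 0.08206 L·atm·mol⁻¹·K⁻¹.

T ≈ 647.8 K

T = (P + a/V_m²)(V_m − b)/R
P + a/V_m² = 201 + 6.24/(0.209)² = 343.85 atm
V_m − b = 0.209 − 0.0544 = 0.15460 L/mol
T = (343.85)(0.15460)/0.08206 = 647.8 K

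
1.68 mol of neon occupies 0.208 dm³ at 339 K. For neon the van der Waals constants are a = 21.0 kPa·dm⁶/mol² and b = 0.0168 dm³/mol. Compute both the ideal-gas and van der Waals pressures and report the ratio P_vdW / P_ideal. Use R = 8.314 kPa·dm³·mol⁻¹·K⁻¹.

P_vdW / P_ideal ≈ 1.097

Ideal: P_ideal = nRT/V = (1.68)(8.314)(339)/0.208 = 22764.4 kPa
vdW: P = nRT/(V − nb) − a n²/V² = 4734.99/0.179776 − 59.2704/0.0432640 = 26338.3 − 1369.97 = 24968.3 kPa
Ratio = 24968.3/22764.4 = 1.097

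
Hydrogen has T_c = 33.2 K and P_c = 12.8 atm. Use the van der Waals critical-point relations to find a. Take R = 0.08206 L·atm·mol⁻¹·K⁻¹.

a ≈ 0.2446 L²·atm/mol²

From T_c = 8a/(27Rb) and P_c = a/(27b²): a = 27 R² T_c²/(64 P_c).
a = 27×(0.08206)²×(33.2)²/(64×12.8) = 200.40/819.20 = 0.2446 L²·atm/mol²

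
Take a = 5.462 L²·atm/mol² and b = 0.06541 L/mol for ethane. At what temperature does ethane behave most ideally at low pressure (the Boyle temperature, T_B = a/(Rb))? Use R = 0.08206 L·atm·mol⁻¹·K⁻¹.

For a van der Waals gas the second virial coefficient B₂ = b − a/(RT) vanishes at T_B = a/(Rb).
T_B = 5.462/(0.08206×0.06541) = 5.462/0.0053675 = 1018 K

T_B ≈ 1018 K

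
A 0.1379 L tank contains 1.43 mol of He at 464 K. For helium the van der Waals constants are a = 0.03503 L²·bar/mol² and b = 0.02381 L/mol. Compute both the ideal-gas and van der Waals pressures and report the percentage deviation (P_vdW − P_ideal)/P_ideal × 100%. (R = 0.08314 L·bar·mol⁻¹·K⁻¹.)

31.84 %

Ideal: P_ideal = nRT/V = (1.43)(0.08314)(464)/0.1379 = 400.037 bar
vdW: P = nRT/(V − nb) − a n²/V² = 55.1651/0.103852 − 0.0716328/0.0190164 = 531.190 − 3.76690 = 527.423 bar
% deviation = (527.423 − 400.037)/400.037 × 100% = 31.84%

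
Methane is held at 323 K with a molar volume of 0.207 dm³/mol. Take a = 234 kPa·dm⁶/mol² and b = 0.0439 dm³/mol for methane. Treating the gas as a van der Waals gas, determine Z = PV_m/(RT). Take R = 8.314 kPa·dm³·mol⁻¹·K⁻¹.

P = RT/(V_m − b) − a/V_m² = (8.314)(323)/(0.207 − 0.0439) − 234/(0.207)²
  = 2685.4/0.16310 − 5461.0 = 16465 − 5461.0 = 11004 kPa
Z = PV_m/(RT) = (11004)(0.207)/((8.314)(323)) = 2277.8/2685.4 = 0.8482

Z ≈ 0.8482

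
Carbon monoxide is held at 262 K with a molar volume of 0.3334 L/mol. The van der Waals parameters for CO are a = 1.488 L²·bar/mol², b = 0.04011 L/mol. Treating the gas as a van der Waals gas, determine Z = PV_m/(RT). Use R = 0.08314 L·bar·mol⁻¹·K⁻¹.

Z ≈ 0.9319

P = RT/(V_m − b) − a/V_m² = (0.08314)(262)/(0.3334 − 0.04011) − 1.488/(0.3334)²
  = 21.783/0.29329 − 13.387 = 74.271 − 13.387 = 60.884 bar
Z = PV_m/(RT) = (60.884)(0.3334)/((0.08314)(262)) = 20.299/21.783 = 0.9319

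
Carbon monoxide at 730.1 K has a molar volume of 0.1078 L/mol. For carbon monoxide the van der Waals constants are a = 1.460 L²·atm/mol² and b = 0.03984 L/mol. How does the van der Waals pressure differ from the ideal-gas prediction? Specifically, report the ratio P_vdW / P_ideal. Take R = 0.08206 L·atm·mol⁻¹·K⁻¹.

P_vdW / P_ideal ≈ 1.360

Ideal: P_ideal = RT/V_m = (0.08206)(730.1)/0.1078 = 555.770 atm
vdW: P = RT/(V_m − b) − a/V_m² = 59.9120/0.0679600 − 1.460/0.0116208 = 881.577 − 125.637 = 755.940 atm
Ratio = 755.940/555.770 = 1.360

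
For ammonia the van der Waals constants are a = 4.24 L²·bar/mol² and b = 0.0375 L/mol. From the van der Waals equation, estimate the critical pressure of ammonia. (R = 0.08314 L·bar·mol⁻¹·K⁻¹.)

For a van der Waals gas, P_c = a/(27b²).
P_c = 4.24/(27×(0.0375)²) = 4.24/0.037969 = 111.7 bar

P_c ≈ 111.7 bar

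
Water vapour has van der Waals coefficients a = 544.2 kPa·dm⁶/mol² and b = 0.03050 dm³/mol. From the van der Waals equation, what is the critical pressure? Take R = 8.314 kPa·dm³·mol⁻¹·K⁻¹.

P_c ≈ 21667 kPa

For a van der Waals gas, P_c = a/(27b²).
P_c = 544.2/(27×(0.03050)²) = 544.2/0.025117 = 21667 kPa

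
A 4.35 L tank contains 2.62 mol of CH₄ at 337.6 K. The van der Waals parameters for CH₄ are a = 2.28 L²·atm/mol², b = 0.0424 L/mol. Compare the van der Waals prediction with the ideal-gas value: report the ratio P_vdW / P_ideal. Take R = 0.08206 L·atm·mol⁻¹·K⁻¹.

P_vdW / P_ideal ≈ 0.9766

Ideal: P_ideal = nRT/V = (2.62)(0.08206)(337.6)/4.35 = 16.6858 atm
vdW: P = nRT/(V − nb) − a n²/V² = 72.5831/4.23891 − 15.6508/18.9225 = 17.1231 − 0.827100 = 16.2960 atm
Ratio = 16.2960/16.6858 = 0.9766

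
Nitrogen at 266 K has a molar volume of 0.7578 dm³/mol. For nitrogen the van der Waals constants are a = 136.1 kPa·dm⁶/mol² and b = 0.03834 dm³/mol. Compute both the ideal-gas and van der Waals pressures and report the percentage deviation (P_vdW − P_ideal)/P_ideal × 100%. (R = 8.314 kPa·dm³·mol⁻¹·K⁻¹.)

-2.79 %

Ideal: P_ideal = RT/V_m = (8.314)(266)/0.7578 = 2918.35 kPa
vdW: P = RT/(V_m − b) − a/V_m² = 2211.52/0.719460 − 136.1/0.574261 = 3073.86 − 237.000 = 2836.86 kPa
% deviation = (2836.86 − 2918.35)/2918.35 × 100% = -2.79%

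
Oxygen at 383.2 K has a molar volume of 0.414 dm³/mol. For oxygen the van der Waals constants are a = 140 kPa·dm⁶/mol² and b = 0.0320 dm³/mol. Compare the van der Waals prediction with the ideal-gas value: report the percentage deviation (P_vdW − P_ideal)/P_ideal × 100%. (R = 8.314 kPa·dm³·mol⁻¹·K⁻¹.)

Ideal: P_ideal = RT/V_m = (8.314)(383.2)/0.414 = 7695.47 kPa
vdW: P = RT/(V_m − b) − a/V_m² = 3185.92/0.382000 − 140/0.171396 = 8340.10 − 816.822 = 7523.28 kPa
% deviation = (7523.28 − 7695.47)/7695.47 × 100% = -2.24%

-2.24 %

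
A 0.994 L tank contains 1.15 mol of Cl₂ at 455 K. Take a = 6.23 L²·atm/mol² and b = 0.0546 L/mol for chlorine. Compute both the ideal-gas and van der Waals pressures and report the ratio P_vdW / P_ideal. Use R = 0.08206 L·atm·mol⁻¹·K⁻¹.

Ideal: P_ideal = nRT/V = (1.15)(0.08206)(455)/0.994 = 43.1971 atm
vdW: P = nRT/(V − nb) − a n²/V² = 42.9379/0.931210 − 8.23918/0.988036 = 46.1098 − 8.33895 = 37.7709 atm
Ratio = 37.7709/43.1971 = 0.8744

P_vdW / P_ideal ≈ 0.8744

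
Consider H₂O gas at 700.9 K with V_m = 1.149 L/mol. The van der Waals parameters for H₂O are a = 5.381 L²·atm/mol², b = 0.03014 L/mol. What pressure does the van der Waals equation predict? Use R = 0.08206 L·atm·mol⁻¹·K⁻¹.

P = RT/(V_m − b) − a/V_m²
RT/(V_m − b) = (0.08206)(700.9)/(1.149 − 0.03014) = 57.516/1.1189 = 51.404 atm
a/V_m² = 5.381/(1.149)² = 4.0759 atm
P = 51.404 − 4.0759 = 47.33 atm

P ≈ 47.33 atm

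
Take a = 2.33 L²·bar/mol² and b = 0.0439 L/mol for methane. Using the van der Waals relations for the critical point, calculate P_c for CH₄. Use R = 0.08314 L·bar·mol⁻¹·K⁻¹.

For a van der Waals gas, P_c = a/(27b²).
P_c = 2.33/(27×(0.0439)²) = 2.33/0.052035 = 44.78 bar

P_c ≈ 44.78 bar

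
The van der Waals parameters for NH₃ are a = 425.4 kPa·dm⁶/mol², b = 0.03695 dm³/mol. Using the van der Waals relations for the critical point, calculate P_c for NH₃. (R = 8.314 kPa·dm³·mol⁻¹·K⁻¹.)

P_c ≈ 11540 kPa

For a van der Waals gas, P_c = a/(27b²).
P_c = 425.4/(27×(0.03695)²) = 425.4/0.036863 = 11540 kPa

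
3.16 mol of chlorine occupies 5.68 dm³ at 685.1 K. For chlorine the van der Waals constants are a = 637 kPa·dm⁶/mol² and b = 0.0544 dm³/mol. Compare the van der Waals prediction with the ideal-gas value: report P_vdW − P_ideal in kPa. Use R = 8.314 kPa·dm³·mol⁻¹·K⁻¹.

Ideal: P_ideal = nRT/V = (3.16)(8.314)(685.1)/5.68 = 3168.86 kPa
vdW: P = nRT/(V − nb) − a n²/V² = 17999.1/5.50810 − 6360.83/32.2624 = 3267.75 − 197.159 = 3070.59 kPa
ΔP = 3070.59 − 3168.86 = -98.3 kPa

ΔP ≈ -98.3 kPa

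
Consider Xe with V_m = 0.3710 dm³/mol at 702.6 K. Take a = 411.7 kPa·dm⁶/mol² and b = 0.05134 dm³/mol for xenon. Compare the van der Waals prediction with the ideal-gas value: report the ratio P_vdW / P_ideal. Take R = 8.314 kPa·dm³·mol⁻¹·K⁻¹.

P_vdW / P_ideal ≈ 0.9706

Ideal: P_ideal = RT/V_m = (8.314)(702.6)/0.3710 = 15745.1 kPa
vdW: P = RT/(V_m − b) − a/V_m² = 5841.42/0.319660 − 411.7/0.137641 = 18273.9 − 2991.11 = 15282.8 kPa
Ratio = 15282.8/15745.1 = 0.9706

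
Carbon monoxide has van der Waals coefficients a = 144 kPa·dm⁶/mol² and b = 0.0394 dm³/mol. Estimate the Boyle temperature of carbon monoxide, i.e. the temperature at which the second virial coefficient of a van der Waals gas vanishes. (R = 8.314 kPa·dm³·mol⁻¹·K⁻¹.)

T_B ≈ 439.6 K

For a van der Waals gas the second virial coefficient B₂ = b − a/(RT) vanishes at T_B = a/(Rb).
T_B = 144/(8.314×0.0394) = 144/0.32757 = 439.6 K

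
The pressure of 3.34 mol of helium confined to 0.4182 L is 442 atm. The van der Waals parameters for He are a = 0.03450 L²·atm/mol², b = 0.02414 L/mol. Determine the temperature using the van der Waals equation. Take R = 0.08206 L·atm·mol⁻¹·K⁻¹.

T = (P + a n²/V²)(V − nb)/(nR)
P + a n²/V² = 442 + (0.03450)(3.34)²/(0.4182)² = 444.20 atm
V − nb = 0.4182 − (3.34)(0.02414) = 0.33757 L
T = (444.20)(0.33757)/((3.34)(0.08206)) = 547.1 K

T ≈ 547.1 K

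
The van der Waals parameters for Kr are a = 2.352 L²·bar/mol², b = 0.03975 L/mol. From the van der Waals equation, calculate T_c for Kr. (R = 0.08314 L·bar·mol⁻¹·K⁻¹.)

For a van der Waals gas, T_c = 8a/(27Rb).
T_c = 8×2.352/(27×0.08314×0.03975) = 18.816/0.089230 = 210.9 K

T_c ≈ 210.9 K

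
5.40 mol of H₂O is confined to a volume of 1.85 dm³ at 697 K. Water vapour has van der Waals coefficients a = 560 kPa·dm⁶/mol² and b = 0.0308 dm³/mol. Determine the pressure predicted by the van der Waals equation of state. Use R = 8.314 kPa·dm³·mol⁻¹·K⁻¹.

P = nRT/(V − nb) − a n²/V²
nRT/(V − nb) = (5.40)(8.314)(697)/(1.85 − 5.40×0.0308) = 31292/1.6837 = 18585 kPa
a n²/V² = (560)(5.40)²/(1.85)² = 4771.2 kPa
P = 18585 − 4771.2 = 13814 kPa

P ≈ 13814 kPa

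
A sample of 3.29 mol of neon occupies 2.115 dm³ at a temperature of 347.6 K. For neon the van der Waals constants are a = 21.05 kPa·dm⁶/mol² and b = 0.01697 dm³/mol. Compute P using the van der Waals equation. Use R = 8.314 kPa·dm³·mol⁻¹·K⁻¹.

P ≈ 4566 kPa

P = nRT/(V − nb) − a n²/V²
nRT/(V − nb) = (3.29)(8.314)(347.6)/(2.115 − 3.29×0.01697) = 9507.9/2.0592 = 4617.3 kPa
a n²/V² = (21.05)(3.29)²/(2.115)² = 50.936 kPa
P = 4617.3 − 50.936 = 4566 kPa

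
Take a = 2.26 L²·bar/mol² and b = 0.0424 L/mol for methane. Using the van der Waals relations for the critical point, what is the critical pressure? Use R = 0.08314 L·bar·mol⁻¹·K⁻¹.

P_c ≈ 46.56 bar

For a van der Waals gas, P_c = a/(27b²).
P_c = 2.26/(27×(0.0424)²) = 2.26/0.048540 = 46.56 bar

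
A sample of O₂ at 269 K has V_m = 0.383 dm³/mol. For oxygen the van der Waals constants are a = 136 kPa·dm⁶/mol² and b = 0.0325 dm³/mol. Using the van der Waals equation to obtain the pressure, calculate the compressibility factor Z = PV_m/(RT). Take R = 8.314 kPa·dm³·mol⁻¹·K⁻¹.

P = RT/(V_m − b) − a/V_m² = (8.314)(269)/(0.383 − 0.0325) − 136/(0.383)²
  = 2236.5/0.35050 − 927.13 = 6380.9 − 927.13 = 5453.8 kPa
Z = PV_m/(RT) = (5453.8)(0.383)/((8.314)(269)) = 2088.8/2236.5 = 0.9340

Z ≈ 0.9340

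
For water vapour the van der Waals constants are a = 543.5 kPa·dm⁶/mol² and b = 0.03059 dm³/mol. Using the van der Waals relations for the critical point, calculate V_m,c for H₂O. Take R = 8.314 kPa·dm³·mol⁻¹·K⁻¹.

V_m,c ≈ 0.09177 dm³/mol

For a van der Waals gas, V_m,c = 3b.
V_m,c = 3×0.03059 = 0.09177 dm³/mol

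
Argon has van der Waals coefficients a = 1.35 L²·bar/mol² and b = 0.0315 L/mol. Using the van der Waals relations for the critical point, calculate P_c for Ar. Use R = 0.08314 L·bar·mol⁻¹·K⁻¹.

For a van der Waals gas, P_c = a/(27b²).
P_c = 1.35/(27×(0.0315)²) = 1.35/0.026791 = 50.39 bar

P_c ≈ 50.39 bar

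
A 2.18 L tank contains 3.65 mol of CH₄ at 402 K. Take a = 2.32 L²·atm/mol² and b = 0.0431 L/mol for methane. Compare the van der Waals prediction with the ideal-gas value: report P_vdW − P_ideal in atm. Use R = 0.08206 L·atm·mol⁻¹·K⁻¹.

Ideal: P_ideal = nRT/V = (3.65)(0.08206)(402)/2.18 = 55.2324 atm
vdW: P = nRT/(V − nb) − a n²/V² = 120.407/2.02269 − 30.9082/4.75240 = 59.5282 − 6.50370 = 53.0245 atm
ΔP = 53.0245 − 55.2324 = -2.208 atm

ΔP ≈ -2.208 atm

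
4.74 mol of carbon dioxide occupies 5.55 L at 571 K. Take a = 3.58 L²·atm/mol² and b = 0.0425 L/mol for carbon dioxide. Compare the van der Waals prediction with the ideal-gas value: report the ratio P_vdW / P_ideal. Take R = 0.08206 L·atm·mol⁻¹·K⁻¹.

Ideal: P_ideal = nRT/V = (4.74)(0.08206)(571)/5.55 = 40.0178 atm
vdW: P = nRT/(V − nb) − a n²/V² = 222.099/5.34855 − 80.4340/30.8025 = 41.5251 − 2.61128 = 38.9138 atm
Ratio = 38.9138/40.0178 = 0.9724

P_vdW / P_ideal ≈ 0.9724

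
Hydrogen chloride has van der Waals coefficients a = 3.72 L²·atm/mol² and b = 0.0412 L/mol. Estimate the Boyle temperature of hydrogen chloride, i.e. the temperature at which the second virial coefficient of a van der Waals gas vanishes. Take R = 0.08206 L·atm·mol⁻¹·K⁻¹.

T_B ≈ 1100 K

For a van der Waals gas the second virial coefficient B₂ = b − a/(RT) vanishes at T_B = a/(Rb).
T_B = 3.72/(0.08206×0.0412) = 3.72/0.0033809 = 1100 K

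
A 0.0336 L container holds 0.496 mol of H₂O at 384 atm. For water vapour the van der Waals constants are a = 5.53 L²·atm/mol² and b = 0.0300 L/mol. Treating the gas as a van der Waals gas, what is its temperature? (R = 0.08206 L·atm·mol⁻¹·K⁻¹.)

T = (P + a n²/V²)(V − nb)/(nR)
P + a n²/V² = 384 + (5.53)(0.496)²/(0.0336)² = 1589.1 atm
V − nb = 0.0336 − (0.496)(0.0300) = 0.018720 L
T = (1589.1)(0.018720)/((0.496)(0.08206)) = 730.9 K

T ≈ 730.9 K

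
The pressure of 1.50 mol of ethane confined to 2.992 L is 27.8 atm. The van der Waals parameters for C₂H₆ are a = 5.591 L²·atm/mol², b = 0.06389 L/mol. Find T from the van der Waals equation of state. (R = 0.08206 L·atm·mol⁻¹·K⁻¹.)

T = (P + a n²/V²)(V − nb)/(nR)
P + a n²/V² = 27.8 + (5.591)(1.50)²/(2.992)² = 29.205 atm
V − nb = 2.992 − (1.50)(0.06389) = 2.8962 L
T = (29.205)(2.8962)/((1.50)(0.08206)) = 687.2 K

T ≈ 687.2 K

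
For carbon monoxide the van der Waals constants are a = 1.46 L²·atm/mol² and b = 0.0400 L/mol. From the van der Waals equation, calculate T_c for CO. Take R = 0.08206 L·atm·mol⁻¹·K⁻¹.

For a van der Waals gas, T_c = 8a/(27Rb).
T_c = 8×1.46/(27×0.08206×0.0400) = 11.680/0.088625 = 131.8 K

T_c ≈ 131.8 K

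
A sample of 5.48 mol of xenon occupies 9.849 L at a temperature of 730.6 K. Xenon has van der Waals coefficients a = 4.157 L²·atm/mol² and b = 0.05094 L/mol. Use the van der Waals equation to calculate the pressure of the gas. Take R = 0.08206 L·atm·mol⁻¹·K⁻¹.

P ≈ 33.04 atm

P = nRT/(V − nb) − a n²/V²
nRT/(V − nb) = (5.48)(0.08206)(730.6)/(9.849 − 5.48×0.05094) = 328.54/9.5698 = 34.331 atm
a n²/V² = (4.157)(5.48)²/(9.849)² = 1.2869 atm
P = 34.331 − 1.2869 = 33.04 atm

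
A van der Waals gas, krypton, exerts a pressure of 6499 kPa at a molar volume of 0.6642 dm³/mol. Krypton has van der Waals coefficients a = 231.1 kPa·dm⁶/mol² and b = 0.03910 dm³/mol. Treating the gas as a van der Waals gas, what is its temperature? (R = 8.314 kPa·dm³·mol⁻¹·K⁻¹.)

T = (P + a/V_m²)(V_m − b)/R
P + a/V_m² = 6499 + 231.1/(0.6642)² = 7022.8 kPa
V_m − b = 0.6642 − 0.03910 = 0.62510 dm³/mol
T = (7022.8)(0.62510)/8.314 = 528.0 K

T ≈ 528.0 K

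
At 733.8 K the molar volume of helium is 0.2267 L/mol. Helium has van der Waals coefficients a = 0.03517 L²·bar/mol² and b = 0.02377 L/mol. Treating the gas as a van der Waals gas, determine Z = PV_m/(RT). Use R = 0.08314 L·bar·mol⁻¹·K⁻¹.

P = RT/(V_m − b) − a/V_m² = (0.08314)(733.8)/(0.2267 − 0.02377) − 0.03517/(0.2267)²
  = 61.008/0.20293 − 0.68434 = 300.64 − 0.68434 = 299.96 bar
Z = PV_m/(RT) = (299.96)(0.2267)/((0.08314)(733.8)) = 68.001/61.008 = 1.115

Z ≈ 1.115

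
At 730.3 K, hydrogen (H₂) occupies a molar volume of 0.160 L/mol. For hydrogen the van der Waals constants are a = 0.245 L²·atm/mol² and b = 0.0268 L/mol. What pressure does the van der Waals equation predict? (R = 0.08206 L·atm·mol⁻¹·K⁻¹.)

P = RT/(V_m − b) − a/V_m²
RT/(V_m − b) = (0.08206)(730.3)/(0.160 − 0.0268) = 59.928/0.13320 = 449.91 atm
a/V_m² = 0.245/(0.160)² = 9.5703 atm
P = 449.91 − 9.5703 = 440.3 atm

P ≈ 440.3 atm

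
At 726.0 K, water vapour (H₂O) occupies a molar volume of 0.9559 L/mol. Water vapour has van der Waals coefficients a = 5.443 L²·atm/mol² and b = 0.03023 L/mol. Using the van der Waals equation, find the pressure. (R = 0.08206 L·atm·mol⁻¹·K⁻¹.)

P ≈ 58.40 atm

P = RT/(V_m − b) − a/V_m²
RT/(V_m − b) = (0.08206)(726.0)/(0.9559 − 0.03023) = 59.576/0.92567 = 64.360 atm
a/V_m² = 5.443/(0.9559)² = 5.9568 atm
P = 64.360 − 5.9568 = 58.40 atm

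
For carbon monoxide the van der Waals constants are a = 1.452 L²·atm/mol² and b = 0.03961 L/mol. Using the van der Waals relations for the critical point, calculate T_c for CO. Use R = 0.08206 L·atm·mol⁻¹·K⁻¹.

For a van der Waals gas, T_c = 8a/(27Rb).
T_c = 8×1.452/(27×0.08206×0.03961) = 11.616/0.087761 = 132.4 K

T_c ≈ 132.4 K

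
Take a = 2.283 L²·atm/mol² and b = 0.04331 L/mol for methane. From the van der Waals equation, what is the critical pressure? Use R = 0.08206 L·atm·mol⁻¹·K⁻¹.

For a van der Waals gas, P_c = a/(27b²).
P_c = 2.283/(27×(0.04331)²) = 2.283/0.050645 = 45.08 atm

P_c ≈ 45.08 atm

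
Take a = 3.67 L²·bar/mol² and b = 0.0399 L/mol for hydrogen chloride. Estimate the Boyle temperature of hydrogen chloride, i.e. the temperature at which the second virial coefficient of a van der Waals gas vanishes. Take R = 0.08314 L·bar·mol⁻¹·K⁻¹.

For a van der Waals gas the second virial coefficient B₂ = b − a/(RT) vanishes at T_B = a/(Rb).
T_B = 3.67/(0.08314×0.0399) = 3.67/0.0033173 = 1106 K

T_B ≈ 1106 K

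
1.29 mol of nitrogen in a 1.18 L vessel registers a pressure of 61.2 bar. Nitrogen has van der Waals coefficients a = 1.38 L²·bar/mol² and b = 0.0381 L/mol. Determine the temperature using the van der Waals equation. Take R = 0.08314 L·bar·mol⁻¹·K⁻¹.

T ≈ 662.7 K

T = (P + a n²/V²)(V − nb)/(nR)
P + a n²/V² = 61.2 + (1.38)(1.29)²/(1.18)² = 62.849 bar
V − nb = 1.18 − (1.29)(0.0381) = 1.1309 L
T = (62.849)(1.1309)/((1.29)(0.08314)) = 662.7 K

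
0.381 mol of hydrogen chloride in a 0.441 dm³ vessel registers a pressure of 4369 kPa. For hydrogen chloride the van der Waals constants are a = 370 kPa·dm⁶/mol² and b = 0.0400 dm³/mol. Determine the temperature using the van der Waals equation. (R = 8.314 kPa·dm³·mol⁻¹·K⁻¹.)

T = (P + a n²/V²)(V − nb)/(nR)
P + a n²/V² = 4369 + (370)(0.381)²/(0.441)² = 4645.2 kPa
V − nb = 0.441 − (0.381)(0.0400) = 0.42576 dm³
T = (4645.2)(0.42576)/((0.381)(8.314)) = 624.4 K

T ≈ 624.4 K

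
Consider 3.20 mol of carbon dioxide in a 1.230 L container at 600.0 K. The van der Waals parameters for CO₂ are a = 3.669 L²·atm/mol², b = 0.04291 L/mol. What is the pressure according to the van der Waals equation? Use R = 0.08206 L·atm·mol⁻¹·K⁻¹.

P ≈ 119.4 atm

P = nRT/(V − nb) − a n²/V²
nRT/(V − nb) = (3.20)(0.08206)(600.0)/(1.230 − 3.20×0.04291) = 157.56/1.0927 = 144.19 atm
a n²/V² = (3.669)(3.20)²/(1.230)² = 24.833 atm
P = 144.19 − 24.833 = 119.4 atm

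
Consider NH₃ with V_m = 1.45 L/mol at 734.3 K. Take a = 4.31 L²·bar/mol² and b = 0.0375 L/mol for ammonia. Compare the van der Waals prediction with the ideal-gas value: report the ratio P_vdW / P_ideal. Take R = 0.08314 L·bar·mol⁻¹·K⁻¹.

Ideal: P_ideal = RT/V_m = (0.08314)(734.3)/1.45 = 42.1032 bar
vdW: P = RT/(V_m − b) − a/V_m² = 61.0497/1.41250 − 4.31/2.10250 = 43.2210 − 2.04994 = 41.1711 bar
Ratio = 41.1711/42.1032 = 0.9779

P_vdW / P_ideal ≈ 0.9779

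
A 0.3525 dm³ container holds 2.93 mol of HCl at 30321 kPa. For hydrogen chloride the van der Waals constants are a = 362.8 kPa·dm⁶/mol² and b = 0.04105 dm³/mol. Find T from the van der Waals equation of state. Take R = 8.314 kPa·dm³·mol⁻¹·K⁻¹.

T = (P + a n²/V²)(V − nb)/(nR)
P + a n²/V² = 30321 + (362.8)(2.93)²/(0.3525)² = 55387 kPa
V − nb = 0.3525 − (2.93)(0.04105) = 0.23222 dm³
T = (55387)(0.23222)/((2.93)(8.314)) = 528.0 K

T ≈ 528.0 K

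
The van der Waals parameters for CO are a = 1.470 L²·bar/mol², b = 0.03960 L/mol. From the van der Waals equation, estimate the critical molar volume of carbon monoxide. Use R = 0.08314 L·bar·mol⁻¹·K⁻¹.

For a van der Waals gas, V_m,c = 3b.
V_m,c = 3×0.03960 = 0.1188 L/mol

V_m,c ≈ 0.1188 L/mol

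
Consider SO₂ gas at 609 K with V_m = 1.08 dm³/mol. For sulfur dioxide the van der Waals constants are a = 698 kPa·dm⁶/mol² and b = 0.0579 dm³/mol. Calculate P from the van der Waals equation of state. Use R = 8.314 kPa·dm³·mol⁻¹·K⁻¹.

P = RT/(V_m − b) − a/V_m²
RT/(V_m − b) = (8.314)(609)/(1.08 − 0.0579) = 5063.2/1.0221 = 4953.7 kPa
a/V_m² = 698/(1.08)² = 598.42 kPa
P = 4953.7 − 598.42 = 4355 kPa

P ≈ 4355 kPa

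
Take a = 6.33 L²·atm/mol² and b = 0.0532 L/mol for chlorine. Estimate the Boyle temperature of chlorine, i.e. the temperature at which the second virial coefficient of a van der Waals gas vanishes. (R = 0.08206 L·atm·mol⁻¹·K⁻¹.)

T_B ≈ 1450 K

For a van der Waals gas the second virial coefficient B₂ = b − a/(RT) vanishes at T_B = a/(Rb).
T_B = 6.33/(0.08206×0.0532) = 6.33/0.0043656 = 1450 K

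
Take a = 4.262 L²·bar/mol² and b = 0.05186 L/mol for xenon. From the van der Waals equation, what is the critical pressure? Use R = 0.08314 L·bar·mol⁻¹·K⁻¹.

For a van der Waals gas, P_c = a/(27b²).
P_c = 4.262/(27×(0.05186)²) = 4.262/0.072615 = 58.69 bar

P_c ≈ 58.69 bar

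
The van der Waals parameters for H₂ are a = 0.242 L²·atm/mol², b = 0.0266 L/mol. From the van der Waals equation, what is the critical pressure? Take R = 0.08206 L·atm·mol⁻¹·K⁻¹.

For a van der Waals gas, P_c = a/(27b²).
P_c = 0.242/(27×(0.0266)²) = 0.242/0.019104 = 12.67 atm

P_c ≈ 12.67 atm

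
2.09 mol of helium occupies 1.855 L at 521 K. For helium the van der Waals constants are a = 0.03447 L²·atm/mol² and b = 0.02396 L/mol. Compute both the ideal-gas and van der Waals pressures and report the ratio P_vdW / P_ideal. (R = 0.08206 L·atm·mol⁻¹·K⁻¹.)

Ideal: P_ideal = nRT/V = (2.09)(0.08206)(521)/1.855 = 48.1694 atm
vdW: P = nRT/(V − nb) − a n²/V² = 89.3543/1.80492 − 0.150568/3.44103 = 49.5060 − 0.0437567 = 49.4622 atm
Ratio = 49.4622/48.1694 = 1.027

P_vdW / P_ideal ≈ 1.027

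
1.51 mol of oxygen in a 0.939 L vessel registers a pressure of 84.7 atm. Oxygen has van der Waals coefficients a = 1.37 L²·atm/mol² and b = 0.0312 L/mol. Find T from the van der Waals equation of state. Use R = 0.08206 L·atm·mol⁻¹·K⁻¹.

T = (P + a n²/V²)(V − nb)/(nR)
P + a n²/V² = 84.7 + (1.37)(1.51)²/(0.939)² = 88.243 atm
V − nb = 0.939 − (1.51)(0.0312) = 0.89189 L
T = (88.243)(0.89189)/((1.51)(0.08206)) = 635.2 K

T ≈ 635.2 K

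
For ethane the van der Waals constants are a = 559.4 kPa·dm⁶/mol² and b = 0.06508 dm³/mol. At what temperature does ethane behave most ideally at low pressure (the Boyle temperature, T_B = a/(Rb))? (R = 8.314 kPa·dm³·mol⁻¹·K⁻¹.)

T_B ≈ 1034 K

For a van der Waals gas the second virial coefficient B₂ = b − a/(RT) vanishes at T_B = a/(Rb).
T_B = 559.4/(8.314×0.06508) = 559.4/0.54108 = 1034 K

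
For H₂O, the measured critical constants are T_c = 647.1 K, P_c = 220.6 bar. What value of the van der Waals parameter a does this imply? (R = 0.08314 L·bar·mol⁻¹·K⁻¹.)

From T_c = 8a/(27Rb) and P_c = a/(27b²): a = 27 R² T_c²/(64 P_c).
a = 27×(0.08314)²×(647.1)²/(64×220.6) = 78150/14118 = 5.535 L²·bar/mol²

a ≈ 5.535 L²·bar/mol²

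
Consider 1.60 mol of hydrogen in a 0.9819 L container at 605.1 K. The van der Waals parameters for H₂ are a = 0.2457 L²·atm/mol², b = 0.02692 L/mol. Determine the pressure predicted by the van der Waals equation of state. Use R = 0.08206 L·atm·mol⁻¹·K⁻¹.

P ≈ 83.97 atm

P = nRT/(V − nb) − a n²/V²
nRT/(V − nb) = (1.60)(0.08206)(605.1)/(0.9819 − 1.60×0.02692) = 79.447/0.93883 = 84.623 atm
a n²/V² = (0.2457)(1.60)²/(0.9819)² = 0.65239 atm
P = 84.623 − 0.65239 = 83.97 atm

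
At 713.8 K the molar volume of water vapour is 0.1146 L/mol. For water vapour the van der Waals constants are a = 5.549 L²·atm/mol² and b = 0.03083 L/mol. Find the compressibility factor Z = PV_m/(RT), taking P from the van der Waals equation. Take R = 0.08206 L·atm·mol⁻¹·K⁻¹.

P = RT/(V_m − b) − a/V_m² = (0.08206)(713.8)/(0.1146 − 0.03083) − 5.549/(0.1146)²
  = 58.574/0.083770 − 422.52 = 699.22 − 422.52 = 276.70 atm
Z = PV_m/(RT) = (276.70)(0.1146)/((0.08206)(713.8)) = 31.710/58.574 = 0.5414

Z ≈ 0.5414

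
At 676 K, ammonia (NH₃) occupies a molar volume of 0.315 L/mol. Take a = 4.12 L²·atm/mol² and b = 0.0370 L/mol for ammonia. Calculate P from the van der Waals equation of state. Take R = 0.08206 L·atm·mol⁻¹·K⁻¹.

P = RT/(V_m − b) − a/V_m²
RT/(V_m − b) = (0.08206)(676)/(0.315 − 0.0370) = 55.473/0.27800 = 199.54 atm
a/V_m² = 4.12/(0.315)² = 41.522 atm
P = 199.54 − 41.522 = 158.0 atm

P ≈ 158.0 atm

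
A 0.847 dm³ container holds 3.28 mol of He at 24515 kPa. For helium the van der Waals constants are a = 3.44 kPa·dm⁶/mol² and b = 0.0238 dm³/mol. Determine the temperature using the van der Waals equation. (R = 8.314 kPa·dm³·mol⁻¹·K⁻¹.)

T ≈ 692.7 K

T = (P + a n²/V²)(V − nb)/(nR)
P + a n²/V² = 24515 + (3.44)(3.28)²/(0.847)² = 24567 kPa
V − nb = 0.847 − (3.28)(0.0238) = 0.76894 dm³
T = (24567)(0.76894)/((3.28)(8.314)) = 692.7 K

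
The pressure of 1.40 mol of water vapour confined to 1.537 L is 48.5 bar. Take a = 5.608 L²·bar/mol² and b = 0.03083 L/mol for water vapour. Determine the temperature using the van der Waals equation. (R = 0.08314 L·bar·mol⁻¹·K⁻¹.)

T = (P + a n²/V²)(V − nb)/(nR)
P + a n²/V² = 48.5 + (5.608)(1.40)²/(1.537)² = 53.153 bar
V − nb = 1.537 − (1.40)(0.03083) = 1.4938 L
T = (53.153)(1.4938)/((1.40)(0.08314)) = 682.2 K

T ≈ 682.2 K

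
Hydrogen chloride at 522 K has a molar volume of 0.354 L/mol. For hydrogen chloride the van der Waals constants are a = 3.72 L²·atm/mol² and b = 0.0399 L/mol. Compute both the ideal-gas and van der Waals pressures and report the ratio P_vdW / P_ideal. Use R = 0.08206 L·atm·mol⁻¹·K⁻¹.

Ideal: P_ideal = RT/V_m = (0.08206)(522)/0.354 = 121.004 atm
vdW: P = RT/(V_m − b) − a/V_m² = 42.8353/0.314100 − 3.72/0.125316 = 136.375 − 29.6850 = 106.690 atm
Ratio = 106.690/121.004 = 0.8817

P_vdW / P_ideal ≈ 0.8817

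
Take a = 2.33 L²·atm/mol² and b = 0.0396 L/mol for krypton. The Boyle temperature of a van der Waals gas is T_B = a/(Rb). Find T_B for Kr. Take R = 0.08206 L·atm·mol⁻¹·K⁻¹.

T_B ≈ 717.0 K

For a van der Waals gas the second virial coefficient B₂ = b − a/(RT) vanishes at T_B = a/(Rb).
T_B = 2.33/(0.08206×0.0396) = 2.33/0.0032496 = 717.0 K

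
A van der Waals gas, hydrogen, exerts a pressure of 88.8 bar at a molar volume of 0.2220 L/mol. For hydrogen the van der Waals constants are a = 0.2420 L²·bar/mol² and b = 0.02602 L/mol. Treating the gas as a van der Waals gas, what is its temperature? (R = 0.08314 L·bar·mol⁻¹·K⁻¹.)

T ≈ 220.9 K

T = (P + a/V_m²)(V_m − b)/R
P + a/V_m² = 88.8 + 0.2420/(0.2220)² = 93.710 bar
V_m − b = 0.2220 − 0.02602 = 0.19598 L/mol
T = (93.710)(0.19598)/0.08314 = 220.9 K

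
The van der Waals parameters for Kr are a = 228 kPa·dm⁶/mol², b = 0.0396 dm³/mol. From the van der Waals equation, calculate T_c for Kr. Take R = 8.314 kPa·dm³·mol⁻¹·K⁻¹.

T_c ≈ 205.2 K

For a van der Waals gas, T_c = 8a/(27Rb).
T_c = 8×228/(27×8.314×0.0396) = 1824.0/8.8893 = 205.2 K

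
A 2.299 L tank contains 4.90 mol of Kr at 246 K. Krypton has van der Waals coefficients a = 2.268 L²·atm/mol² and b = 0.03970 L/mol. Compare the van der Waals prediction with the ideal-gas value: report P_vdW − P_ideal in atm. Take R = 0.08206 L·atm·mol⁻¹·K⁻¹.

ΔP ≈ -6.326 atm

Ideal: P_ideal = nRT/V = (4.90)(0.08206)(246)/2.299 = 43.0253 atm
vdW: P = nRT/(V − nb) − a n²/V² = 98.9151/2.10447 − 54.4547/5.28540 = 47.0024 − 10.3029 = 36.6995 atm
ΔP = 36.6995 − 43.0253 = -6.326 atm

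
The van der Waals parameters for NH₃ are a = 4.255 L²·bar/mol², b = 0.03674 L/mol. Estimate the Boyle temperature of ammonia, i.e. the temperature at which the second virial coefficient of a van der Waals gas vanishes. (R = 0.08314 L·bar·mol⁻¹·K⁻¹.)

For a van der Waals gas the second virial coefficient B₂ = b − a/(RT) vanishes at T_B = a/(Rb).
T_B = 4.255/(0.08314×0.03674) = 4.255/0.0030546 = 1393 K

T_B ≈ 1393 K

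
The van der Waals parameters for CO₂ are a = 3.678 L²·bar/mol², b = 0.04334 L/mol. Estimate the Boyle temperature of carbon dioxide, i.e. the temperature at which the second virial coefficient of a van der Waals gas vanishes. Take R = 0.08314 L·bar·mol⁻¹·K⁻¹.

For a van der Waals gas the second virial coefficient B₂ = b − a/(RT) vanishes at T_B = a/(Rb).
T_B = 3.678/(0.08314×0.04334) = 3.678/0.0036033 = 1021 K

T_B ≈ 1021 K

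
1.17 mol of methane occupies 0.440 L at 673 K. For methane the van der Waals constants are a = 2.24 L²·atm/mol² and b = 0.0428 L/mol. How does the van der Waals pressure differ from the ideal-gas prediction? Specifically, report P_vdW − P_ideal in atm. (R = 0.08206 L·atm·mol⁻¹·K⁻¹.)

ΔP ≈ 3.02 atm

Ideal: P_ideal = nRT/V = (1.17)(0.08206)(673)/0.440 = 146.852 atm
vdW: P = nRT/(V − nb) − a n²/V² = 64.6149/0.389924 − 3.06634/0.193600 = 165.712 − 15.8385 = 149.874 atm
ΔP = 149.874 − 146.852 = 3.02 atm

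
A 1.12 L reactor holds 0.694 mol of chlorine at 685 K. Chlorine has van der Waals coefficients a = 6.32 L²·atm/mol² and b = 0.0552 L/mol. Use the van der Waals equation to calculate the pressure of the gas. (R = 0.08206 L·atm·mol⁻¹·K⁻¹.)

P ≈ 33.64 atm

P = nRT/(V − nb) − a n²/V²
nRT/(V − nb) = (0.694)(0.08206)(685)/(1.12 − 0.694×0.0552) = 39.011/1.0817 = 36.065 atm
a n²/V² = (6.32)(0.694)²/(1.12)² = 2.4266 atm
P = 36.065 − 2.4266 = 33.64 atm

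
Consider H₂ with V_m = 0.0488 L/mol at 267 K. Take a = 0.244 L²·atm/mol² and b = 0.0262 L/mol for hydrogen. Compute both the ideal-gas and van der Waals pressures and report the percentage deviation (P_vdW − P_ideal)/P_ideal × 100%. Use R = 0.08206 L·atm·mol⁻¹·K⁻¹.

Ideal: P_ideal = RT/V_m = (0.08206)(267)/0.0488 = 448.976 atm
vdW: P = RT/(V_m − b) − a/V_m² = 21.9100/0.0226000 − 0.244/0.00238144 = 969.469 − 102.459 = 867.010 atm
% deviation = (867.010 − 448.976)/448.976 × 100% = 93.11%

93.11 %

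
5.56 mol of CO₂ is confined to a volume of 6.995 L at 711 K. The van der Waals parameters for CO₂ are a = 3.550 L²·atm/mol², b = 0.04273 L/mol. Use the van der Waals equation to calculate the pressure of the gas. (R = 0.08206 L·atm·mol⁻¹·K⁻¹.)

P = nRT/(V − nb) − a n²/V²
nRT/(V − nb) = (5.56)(0.08206)(711)/(6.995 − 5.56×0.04273) = 324.40/6.7574 = 48.007 atm
a n²/V² = (3.550)(5.56)²/(6.995)² = 2.2429 atm
P = 48.007 − 2.2429 = 45.76 atm

P ≈ 45.76 atm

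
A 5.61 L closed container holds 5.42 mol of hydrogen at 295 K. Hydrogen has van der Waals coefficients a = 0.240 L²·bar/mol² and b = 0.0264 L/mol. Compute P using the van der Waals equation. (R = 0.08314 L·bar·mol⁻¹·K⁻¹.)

P = nRT/(V − nb) − a n²/V²
nRT/(V − nb) = (5.42)(0.08314)(295)/(5.61 − 5.42×0.0264) = 132.93/5.4669 = 24.315 bar
a n²/V² = (0.240)(5.42)²/(5.61)² = 0.22402 bar
P = 24.315 − 0.22402 = 24.09 bar

P ≈ 24.09 bar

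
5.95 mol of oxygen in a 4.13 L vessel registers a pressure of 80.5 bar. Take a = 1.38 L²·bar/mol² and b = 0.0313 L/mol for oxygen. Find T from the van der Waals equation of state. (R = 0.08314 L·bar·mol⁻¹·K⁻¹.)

T ≈ 664.6 K

T = (P + a n²/V²)(V − nb)/(nR)
P + a n²/V² = 80.5 + (1.38)(5.95)²/(4.13)² = 83.364 bar
V − nb = 4.13 − (5.95)(0.0313) = 3.9438 L
T = (83.364)(3.9438)/((5.95)(0.08314)) = 664.6 K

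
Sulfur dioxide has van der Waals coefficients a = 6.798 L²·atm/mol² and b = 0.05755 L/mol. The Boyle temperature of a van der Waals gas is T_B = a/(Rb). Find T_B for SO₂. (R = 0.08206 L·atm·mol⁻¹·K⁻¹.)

For a van der Waals gas the second virial coefficient B₂ = b − a/(RT) vanishes at T_B = a/(Rb).
T_B = 6.798/(0.08206×0.05755) = 6.798/0.0047226 = 1439 K

T_B ≈ 1439 K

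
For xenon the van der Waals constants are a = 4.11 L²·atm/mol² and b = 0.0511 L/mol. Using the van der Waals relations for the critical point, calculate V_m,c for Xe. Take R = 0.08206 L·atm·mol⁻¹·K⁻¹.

V_m,c ≈ 0.1533 L/mol

For a van der Waals gas, V_m,c = 3b.
V_m,c = 3×0.0511 = 0.1533 L/mol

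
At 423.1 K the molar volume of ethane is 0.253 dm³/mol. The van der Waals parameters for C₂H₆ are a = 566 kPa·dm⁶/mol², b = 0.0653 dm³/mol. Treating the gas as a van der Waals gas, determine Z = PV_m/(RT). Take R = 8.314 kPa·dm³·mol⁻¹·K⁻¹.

P = RT/(V_m − b) − a/V_m² = (8.314)(423.1)/(0.253 − 0.0653) − 566/(0.253)²
  = 3517.7/0.18770 − 8842.5 = 18741 − 8842.5 = 9899 kPa
Z = PV_m/(RT) = (9899)(0.253)/((8.314)(423.1)) = 2504.4/3517.7 = 0.7119

Z ≈ 0.7119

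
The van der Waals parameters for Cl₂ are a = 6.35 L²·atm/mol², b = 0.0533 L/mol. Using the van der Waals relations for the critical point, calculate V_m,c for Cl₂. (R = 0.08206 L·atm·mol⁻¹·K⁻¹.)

For a van der Waals gas, V_m,c = 3b.
V_m,c = 3×0.0533 = 0.1599 L/mol

V_m,c ≈ 0.1599 L/mol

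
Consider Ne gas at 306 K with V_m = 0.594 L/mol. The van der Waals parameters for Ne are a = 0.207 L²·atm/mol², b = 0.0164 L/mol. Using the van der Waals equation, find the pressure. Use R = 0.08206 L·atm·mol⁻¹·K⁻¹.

P ≈ 42.89 atm

P = RT/(V_m − b) − a/V_m²
RT/(V_m − b) = (0.08206)(306)/(0.594 − 0.0164) = 25.110/0.57760 = 43.473 atm
a/V_m² = 0.207/(0.594)² = 0.58667 atm
P = 43.473 − 0.58667 = 42.89 atm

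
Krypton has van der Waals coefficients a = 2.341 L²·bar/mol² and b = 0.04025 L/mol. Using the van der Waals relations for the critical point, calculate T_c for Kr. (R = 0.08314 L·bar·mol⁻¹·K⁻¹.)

For a van der Waals gas, T_c = 8a/(27Rb).
T_c = 8×2.341/(27×0.08314×0.04025) = 18.728/0.090352 = 207.3 K

T_c ≈ 207.3 K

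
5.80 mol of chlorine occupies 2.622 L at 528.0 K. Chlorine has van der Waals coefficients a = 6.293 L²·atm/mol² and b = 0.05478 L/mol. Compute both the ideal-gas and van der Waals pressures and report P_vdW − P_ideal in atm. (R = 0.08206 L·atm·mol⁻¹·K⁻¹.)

Ideal: P_ideal = nRT/V = (5.80)(0.08206)(528.0)/2.622 = 95.8431 atm
vdW: P = nRT/(V − nb) − a n²/V² = 251.301/2.30428 − 211.697/6.87488 = 109.058 − 30.7928 = 78.265 atm
ΔP = 78.265 − 95.8431 = -17.58 atm

ΔP ≈ -17.58 atm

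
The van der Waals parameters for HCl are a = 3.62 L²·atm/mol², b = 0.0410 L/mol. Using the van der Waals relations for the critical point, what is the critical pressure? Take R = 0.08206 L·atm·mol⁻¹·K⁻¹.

For a van der Waals gas, P_c = a/(27b²).
P_c = 3.62/(27×(0.0410)²) = 3.62/0.045387 = 79.76 atm

P_c ≈ 79.76 atm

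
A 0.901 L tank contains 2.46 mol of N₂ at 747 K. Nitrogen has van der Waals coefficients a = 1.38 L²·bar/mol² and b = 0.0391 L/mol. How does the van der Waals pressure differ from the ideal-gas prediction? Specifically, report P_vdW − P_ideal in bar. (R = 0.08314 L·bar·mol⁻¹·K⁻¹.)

Ideal: P_ideal = nRT/V = (2.46)(0.08314)(747)/0.901 = 169.567 bar
vdW: P = nRT/(V − nb) − a n²/V² = 152.780/0.804814 − 8.35121/0.811801 = 189.833 − 10.2873 = 179.546 bar
ΔP = 179.546 − 169.567 = 9.98 bar

ΔP ≈ 9.98 bar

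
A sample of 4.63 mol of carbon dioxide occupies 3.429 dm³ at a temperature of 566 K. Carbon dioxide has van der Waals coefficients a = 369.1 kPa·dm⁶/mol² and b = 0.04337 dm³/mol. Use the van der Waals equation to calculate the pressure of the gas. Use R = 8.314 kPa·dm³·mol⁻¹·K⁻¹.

P ≈ 6076 kPa

P = nRT/(V − nb) − a n²/V²
nRT/(V − nb) = (4.63)(8.314)(566)/(3.429 − 4.63×0.04337) = 21788/3.2282 = 6749.3 kPa
a n²/V² = (369.1)(4.63)²/(3.429)² = 672.93 kPa
P = 6749.3 − 672.93 = 6076 kPa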